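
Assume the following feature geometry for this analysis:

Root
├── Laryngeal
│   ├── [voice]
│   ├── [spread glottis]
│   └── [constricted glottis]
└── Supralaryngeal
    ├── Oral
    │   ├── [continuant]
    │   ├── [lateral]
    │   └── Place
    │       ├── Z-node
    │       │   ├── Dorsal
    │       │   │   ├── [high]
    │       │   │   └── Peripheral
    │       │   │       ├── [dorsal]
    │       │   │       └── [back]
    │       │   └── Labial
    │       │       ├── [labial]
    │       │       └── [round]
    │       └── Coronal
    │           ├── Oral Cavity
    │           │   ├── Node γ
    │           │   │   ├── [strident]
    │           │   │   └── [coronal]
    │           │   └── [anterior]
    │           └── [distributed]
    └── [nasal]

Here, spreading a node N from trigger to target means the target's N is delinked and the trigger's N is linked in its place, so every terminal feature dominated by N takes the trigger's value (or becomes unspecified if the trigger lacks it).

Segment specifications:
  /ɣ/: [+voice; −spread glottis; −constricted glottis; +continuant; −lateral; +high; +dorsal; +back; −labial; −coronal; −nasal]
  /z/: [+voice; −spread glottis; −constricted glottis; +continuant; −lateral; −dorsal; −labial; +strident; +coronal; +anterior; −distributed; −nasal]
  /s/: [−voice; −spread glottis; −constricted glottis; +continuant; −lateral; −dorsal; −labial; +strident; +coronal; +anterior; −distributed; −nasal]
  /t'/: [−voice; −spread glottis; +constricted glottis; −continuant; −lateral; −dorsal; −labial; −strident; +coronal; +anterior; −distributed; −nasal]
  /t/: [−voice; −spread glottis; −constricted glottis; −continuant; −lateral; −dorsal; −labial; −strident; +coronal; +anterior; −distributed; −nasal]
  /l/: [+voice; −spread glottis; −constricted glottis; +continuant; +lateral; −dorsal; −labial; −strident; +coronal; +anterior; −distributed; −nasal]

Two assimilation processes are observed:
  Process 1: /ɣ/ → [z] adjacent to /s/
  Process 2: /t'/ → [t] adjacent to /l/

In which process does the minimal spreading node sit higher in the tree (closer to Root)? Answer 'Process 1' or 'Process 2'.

Process 1 alters [coronal], [anterior], [distributed], [strident], [dorsal], [high], [back]; the lowest common ancestor is Place (depth 3 from Root).
Process 2 alters [constricted glottis]; the lowest dominating node is [constricted glottis] (depth 2 from Root).
[constricted glottis] is closer to Root than Place, so Process 2 spreads the higher node.

Process 2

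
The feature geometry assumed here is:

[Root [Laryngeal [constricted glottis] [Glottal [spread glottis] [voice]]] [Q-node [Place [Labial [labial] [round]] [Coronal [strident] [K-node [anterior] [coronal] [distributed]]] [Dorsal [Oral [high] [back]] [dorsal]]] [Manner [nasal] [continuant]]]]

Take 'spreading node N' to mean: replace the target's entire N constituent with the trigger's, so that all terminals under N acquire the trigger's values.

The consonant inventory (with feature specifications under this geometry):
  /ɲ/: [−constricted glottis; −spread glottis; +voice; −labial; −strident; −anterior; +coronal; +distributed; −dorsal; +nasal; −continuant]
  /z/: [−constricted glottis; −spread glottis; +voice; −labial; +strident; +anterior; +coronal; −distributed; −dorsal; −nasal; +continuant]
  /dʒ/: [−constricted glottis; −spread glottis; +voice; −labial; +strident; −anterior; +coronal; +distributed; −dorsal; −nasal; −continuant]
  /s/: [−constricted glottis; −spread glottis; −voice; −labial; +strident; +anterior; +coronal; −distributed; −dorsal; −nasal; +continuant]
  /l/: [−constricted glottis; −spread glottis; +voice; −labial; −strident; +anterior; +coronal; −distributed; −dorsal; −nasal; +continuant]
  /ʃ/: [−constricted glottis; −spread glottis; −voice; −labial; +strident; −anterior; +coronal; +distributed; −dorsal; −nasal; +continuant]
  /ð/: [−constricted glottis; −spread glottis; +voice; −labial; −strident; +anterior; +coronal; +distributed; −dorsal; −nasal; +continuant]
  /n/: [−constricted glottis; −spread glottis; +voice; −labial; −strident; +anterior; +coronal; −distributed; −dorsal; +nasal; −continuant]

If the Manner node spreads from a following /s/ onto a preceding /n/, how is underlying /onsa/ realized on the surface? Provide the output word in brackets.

The Manner node dominates the terminals [nasal], [continuant].
The target acquires /s/'s values for everything under Manner — [−nasal], [+continuant] — while keeping its own [constricted glottis], [spread glottis], [voice], ….
The resulting bundle matches /l/ in the inventory; substituting it for /n/ gives [olsa].

[olsa]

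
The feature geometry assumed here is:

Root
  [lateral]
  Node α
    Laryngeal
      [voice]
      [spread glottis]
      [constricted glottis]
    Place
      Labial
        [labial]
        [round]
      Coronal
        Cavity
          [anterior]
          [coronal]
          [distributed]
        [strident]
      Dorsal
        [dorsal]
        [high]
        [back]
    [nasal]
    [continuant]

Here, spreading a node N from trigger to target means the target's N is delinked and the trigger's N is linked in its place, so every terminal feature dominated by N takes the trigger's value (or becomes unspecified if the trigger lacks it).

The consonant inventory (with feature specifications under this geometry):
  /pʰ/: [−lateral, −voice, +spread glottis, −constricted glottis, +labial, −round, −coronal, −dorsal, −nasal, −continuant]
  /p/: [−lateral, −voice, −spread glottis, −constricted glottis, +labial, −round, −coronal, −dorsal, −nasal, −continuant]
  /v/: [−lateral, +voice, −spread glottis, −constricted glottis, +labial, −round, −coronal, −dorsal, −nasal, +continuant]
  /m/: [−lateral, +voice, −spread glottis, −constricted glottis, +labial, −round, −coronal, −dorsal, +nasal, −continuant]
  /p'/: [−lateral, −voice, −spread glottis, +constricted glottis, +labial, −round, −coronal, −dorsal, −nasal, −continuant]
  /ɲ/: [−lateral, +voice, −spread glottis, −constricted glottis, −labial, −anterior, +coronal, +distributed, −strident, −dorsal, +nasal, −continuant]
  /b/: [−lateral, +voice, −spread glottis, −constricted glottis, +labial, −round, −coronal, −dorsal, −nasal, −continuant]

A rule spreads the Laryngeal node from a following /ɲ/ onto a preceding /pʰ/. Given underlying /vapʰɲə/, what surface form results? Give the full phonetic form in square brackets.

[vabɲə]

Laryngeal immediately or transitively dominates [voice], [spread glottis], [constricted glottis].
After delinking /pʰ/'s Laryngeal and linking /ɲ/'s, the affected terminals become [+voice], [−spread glottis], [−constricted glottis]; [lateral], [labial], [round], … (outside Laryngeal) are retained from /pʰ/.
This feature bundle is that of [b], so /vapʰɲə/ surfaces as [vabɲə].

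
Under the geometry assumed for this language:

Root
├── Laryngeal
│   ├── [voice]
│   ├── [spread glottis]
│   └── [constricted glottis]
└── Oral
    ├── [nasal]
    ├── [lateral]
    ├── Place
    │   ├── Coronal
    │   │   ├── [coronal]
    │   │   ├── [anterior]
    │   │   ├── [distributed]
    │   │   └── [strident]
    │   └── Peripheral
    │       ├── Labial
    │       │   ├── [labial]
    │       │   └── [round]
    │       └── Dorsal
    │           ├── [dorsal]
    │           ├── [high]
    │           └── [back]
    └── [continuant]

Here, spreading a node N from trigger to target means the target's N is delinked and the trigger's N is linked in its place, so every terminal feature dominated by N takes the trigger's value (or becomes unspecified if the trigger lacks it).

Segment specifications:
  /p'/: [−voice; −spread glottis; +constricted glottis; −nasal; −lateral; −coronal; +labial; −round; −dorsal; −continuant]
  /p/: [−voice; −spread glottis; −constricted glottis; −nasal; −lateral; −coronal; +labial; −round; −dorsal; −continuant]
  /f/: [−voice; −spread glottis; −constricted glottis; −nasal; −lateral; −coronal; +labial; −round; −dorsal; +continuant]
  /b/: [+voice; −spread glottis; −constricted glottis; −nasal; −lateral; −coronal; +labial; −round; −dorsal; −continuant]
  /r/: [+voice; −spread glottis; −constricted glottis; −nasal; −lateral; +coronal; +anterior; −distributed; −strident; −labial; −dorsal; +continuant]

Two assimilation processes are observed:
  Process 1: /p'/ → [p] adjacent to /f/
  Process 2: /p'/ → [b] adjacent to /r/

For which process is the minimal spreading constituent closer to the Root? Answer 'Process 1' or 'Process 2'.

Process 2

In Process 1, [constricted glottis] changes, so the minimal spreading node is [constricted glottis] at depth 2.
Process 2 alters [voice], [constricted glottis]; the lowest common ancestor is Laryngeal (depth 1 from Root).
Laryngeal (depth 1) sits above [constricted glottis] (depth 2), making Process 2 the one with the higher spreading node.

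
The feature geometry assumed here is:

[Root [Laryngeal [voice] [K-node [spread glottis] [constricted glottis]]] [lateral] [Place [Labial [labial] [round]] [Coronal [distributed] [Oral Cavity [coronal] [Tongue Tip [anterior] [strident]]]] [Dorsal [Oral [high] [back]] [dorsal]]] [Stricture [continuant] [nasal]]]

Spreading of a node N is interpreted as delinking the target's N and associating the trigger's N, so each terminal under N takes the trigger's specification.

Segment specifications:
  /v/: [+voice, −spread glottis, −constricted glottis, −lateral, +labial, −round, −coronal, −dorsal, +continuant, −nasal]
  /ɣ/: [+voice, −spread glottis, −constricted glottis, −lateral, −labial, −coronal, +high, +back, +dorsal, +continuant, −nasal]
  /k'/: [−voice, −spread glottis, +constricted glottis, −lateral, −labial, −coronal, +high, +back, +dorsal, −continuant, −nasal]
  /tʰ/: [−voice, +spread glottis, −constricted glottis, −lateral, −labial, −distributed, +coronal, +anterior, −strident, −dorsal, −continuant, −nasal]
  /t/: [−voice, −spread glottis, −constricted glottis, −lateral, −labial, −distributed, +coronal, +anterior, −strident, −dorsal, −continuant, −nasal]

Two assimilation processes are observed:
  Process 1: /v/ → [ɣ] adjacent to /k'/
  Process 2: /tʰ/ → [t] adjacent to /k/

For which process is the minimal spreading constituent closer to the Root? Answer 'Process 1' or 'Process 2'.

Process 1

In Process 1, [labial], [round], [dorsal], [high], [back] change, so the minimal spreading node is Place at depth 1.
Process 2: the feature that changes is [spread glottis]; the minimal node is [spread glottis] (depth 3).
Place (depth 1) sits above [spread glottis] (depth 3), making Process 1 the one with the higher spreading node.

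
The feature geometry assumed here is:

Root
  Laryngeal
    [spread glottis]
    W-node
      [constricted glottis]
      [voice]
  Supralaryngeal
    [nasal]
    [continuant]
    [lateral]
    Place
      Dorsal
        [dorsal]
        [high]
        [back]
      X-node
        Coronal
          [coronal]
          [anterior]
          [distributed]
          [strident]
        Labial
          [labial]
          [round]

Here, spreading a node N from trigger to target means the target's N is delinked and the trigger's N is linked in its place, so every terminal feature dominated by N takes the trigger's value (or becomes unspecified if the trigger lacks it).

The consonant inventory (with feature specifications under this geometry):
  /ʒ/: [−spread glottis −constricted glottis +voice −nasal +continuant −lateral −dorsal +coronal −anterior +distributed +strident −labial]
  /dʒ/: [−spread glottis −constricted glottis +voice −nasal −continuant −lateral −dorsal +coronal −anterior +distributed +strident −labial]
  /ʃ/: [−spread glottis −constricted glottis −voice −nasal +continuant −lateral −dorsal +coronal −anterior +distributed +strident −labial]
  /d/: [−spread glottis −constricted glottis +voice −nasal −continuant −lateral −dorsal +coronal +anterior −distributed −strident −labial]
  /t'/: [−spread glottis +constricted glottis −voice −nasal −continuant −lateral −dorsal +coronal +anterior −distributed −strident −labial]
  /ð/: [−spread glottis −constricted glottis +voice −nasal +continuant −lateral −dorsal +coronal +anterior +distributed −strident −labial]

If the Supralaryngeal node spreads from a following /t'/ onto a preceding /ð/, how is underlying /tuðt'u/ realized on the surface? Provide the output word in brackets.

Terminals under Supralaryngeal in this geometry: [nasal], [continuant], [lateral], [dorsal], [high], [back], [coronal], [anterior], [distributed], [strident], [labial], [round].
After delinking /ð/'s Supralaryngeal and linking /t'/'s, the affected terminals become [−nasal], [−continuant], [−lateral], [−dorsal], [+coronal], [+anterior], [−distributed], [−strident], [−labial]; [spread glottis], [constricted glottis], [voice] (outside Supralaryngeal) are retained from /ð/.
This feature bundle is that of [d], so /tuðt'u/ surfaces as [tudt'u].

[tudt'u]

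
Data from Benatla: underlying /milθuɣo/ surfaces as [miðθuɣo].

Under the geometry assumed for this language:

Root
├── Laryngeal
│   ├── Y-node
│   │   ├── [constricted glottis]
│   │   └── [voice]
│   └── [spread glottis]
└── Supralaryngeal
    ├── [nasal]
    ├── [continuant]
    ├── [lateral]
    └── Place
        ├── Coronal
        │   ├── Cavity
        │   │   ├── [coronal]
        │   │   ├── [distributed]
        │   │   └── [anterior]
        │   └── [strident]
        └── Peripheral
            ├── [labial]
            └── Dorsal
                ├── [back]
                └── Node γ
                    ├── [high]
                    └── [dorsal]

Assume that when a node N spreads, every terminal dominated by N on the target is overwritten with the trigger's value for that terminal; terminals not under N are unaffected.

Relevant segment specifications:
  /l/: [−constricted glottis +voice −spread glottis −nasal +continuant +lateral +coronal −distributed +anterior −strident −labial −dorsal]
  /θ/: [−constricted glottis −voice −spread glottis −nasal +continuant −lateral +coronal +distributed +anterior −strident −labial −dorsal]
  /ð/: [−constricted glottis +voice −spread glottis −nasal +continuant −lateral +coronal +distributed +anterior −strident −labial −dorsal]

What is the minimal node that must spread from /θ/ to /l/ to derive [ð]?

Supralaryngeal

The alternation /l/ → [ð] changes [lateral], [distributed] and nothing else.
The smallest constituent containing every changed terminal is Supralaryngeal — each of its daughters lacks at least one of the affected features.
Delinking /l/'s Supralaryngeal and associating /θ/'s Supralaryngeal gives precisely the feature bundle of [ð].
[voice] — on which /θ/ differs from /l/ — is unchanged, so Root cannot have spread; the constituent is no larger than Supralaryngeal.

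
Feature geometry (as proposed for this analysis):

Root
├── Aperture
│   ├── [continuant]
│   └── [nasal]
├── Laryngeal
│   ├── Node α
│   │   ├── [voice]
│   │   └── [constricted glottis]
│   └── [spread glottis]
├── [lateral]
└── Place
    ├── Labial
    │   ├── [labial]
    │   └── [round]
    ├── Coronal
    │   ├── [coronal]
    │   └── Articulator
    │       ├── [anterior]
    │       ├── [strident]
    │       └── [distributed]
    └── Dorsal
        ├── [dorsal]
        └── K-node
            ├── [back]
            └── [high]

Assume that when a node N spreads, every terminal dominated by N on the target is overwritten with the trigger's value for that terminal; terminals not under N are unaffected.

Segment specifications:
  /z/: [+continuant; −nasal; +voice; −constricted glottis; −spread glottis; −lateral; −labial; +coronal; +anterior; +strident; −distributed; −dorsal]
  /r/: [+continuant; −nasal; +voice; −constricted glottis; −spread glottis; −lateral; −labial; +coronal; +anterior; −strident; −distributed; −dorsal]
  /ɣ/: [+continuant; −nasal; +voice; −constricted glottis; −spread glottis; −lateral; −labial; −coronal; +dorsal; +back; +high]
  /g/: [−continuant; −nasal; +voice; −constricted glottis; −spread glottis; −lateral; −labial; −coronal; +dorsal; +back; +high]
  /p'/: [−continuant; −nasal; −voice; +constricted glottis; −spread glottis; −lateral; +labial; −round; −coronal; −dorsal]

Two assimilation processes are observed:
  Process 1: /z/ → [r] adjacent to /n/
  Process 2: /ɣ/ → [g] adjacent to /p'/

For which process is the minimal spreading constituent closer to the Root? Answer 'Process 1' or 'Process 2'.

Process 1: the feature that changes is [strident]; the minimal node is [strident] (depth 4).
Process 2: the feature that changes is [continuant]; the minimal node is [continuant] (depth 2).
Depth 2 < depth 4; Process 2 involves the structurally higher constituent [continuant].

Process 2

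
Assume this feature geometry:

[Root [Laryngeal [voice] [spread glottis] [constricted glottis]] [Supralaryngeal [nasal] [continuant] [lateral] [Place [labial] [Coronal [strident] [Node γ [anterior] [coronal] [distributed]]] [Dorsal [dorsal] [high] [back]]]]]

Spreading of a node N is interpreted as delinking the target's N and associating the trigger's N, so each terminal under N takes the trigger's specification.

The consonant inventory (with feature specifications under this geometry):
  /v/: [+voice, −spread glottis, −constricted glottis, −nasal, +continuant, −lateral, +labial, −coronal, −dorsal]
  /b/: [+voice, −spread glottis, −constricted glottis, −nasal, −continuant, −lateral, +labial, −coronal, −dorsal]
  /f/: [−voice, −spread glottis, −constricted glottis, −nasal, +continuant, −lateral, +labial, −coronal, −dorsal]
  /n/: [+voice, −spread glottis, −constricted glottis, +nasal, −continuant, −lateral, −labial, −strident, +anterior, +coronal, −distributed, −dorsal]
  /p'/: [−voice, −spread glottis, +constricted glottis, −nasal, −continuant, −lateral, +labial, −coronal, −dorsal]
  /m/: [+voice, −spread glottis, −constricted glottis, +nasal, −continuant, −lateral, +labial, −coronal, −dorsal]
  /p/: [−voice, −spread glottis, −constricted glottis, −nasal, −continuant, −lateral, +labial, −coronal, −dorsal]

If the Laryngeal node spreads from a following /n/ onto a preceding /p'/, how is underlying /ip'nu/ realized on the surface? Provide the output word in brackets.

The Laryngeal node dominates the terminals [voice], [spread glottis], [constricted glottis].
Spreading Laryngeal from /n/ onto /p'/ replaces those values with /n/'s: [+voice], [−spread glottis], [−constricted glottis]. Features outside Laryngeal ([nasal], [continuant], [lateral], …) stay as in /p'/.
Among the inventory, only /b/ has exactly this specification, giving the surface form [ibnu].

[ibnu]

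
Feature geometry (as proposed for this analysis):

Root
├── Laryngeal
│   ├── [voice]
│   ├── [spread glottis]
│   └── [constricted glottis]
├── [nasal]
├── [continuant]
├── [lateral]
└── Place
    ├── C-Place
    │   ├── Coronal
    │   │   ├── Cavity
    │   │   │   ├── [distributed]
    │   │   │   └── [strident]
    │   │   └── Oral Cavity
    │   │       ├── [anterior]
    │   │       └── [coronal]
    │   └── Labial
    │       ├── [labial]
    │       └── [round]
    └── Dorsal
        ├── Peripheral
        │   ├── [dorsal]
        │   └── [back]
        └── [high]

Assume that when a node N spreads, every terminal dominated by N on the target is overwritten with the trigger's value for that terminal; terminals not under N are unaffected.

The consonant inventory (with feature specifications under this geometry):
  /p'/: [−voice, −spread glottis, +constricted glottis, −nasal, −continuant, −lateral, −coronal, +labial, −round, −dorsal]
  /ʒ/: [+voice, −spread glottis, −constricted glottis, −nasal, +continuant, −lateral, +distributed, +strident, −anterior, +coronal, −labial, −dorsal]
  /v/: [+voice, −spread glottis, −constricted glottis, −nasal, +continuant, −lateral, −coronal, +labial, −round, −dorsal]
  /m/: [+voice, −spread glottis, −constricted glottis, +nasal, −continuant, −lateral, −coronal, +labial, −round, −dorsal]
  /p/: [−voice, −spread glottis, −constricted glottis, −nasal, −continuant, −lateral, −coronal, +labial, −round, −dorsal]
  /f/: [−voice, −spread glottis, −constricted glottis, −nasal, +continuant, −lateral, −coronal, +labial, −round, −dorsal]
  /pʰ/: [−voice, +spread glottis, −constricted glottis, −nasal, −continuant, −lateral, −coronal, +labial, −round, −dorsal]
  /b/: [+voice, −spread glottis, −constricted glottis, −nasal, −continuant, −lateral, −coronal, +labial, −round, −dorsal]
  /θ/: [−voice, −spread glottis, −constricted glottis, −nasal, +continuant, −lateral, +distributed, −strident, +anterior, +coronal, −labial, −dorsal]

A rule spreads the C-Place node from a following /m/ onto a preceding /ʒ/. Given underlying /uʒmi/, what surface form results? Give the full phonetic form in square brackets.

The C-Place node dominates the terminals [distributed], [strident], [anterior], [coronal], [labial], [round].
After delinking /ʒ/'s C-Place and linking /m/'s, the affected terminals become [−coronal], [+labial], [−round]; [voice], [spread glottis], [constricted glottis], … (outside C-Place) are retained from /ʒ/.
This feature bundle is that of [v], so /uʒmi/ surfaces as [uvmi].

[uvmi]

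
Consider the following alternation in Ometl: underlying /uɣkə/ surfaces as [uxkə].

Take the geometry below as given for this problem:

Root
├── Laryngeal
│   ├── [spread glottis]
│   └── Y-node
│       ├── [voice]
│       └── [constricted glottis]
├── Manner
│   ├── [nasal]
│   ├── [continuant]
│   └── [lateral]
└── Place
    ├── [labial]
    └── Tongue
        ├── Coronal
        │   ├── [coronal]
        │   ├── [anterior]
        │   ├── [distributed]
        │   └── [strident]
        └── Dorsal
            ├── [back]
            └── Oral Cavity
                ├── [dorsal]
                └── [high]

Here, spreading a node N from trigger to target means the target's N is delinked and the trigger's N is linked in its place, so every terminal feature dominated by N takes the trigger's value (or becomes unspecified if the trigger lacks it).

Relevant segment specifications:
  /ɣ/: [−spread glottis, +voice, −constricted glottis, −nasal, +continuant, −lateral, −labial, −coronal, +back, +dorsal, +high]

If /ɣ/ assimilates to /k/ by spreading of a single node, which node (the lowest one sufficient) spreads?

Comparing /ɣ/ with its surface form [x], the only feature that changes is [voice].
Since just one terminal is affected and it takes /k/'s value, spreading the terminal [voice] alone is sufficient and minimal.
[continuant] stays as in /ɣ/ although /k/ differs there, so no node dominating it spread; among the remaining candidates [voice] is the lowest that derives the output.

[voice]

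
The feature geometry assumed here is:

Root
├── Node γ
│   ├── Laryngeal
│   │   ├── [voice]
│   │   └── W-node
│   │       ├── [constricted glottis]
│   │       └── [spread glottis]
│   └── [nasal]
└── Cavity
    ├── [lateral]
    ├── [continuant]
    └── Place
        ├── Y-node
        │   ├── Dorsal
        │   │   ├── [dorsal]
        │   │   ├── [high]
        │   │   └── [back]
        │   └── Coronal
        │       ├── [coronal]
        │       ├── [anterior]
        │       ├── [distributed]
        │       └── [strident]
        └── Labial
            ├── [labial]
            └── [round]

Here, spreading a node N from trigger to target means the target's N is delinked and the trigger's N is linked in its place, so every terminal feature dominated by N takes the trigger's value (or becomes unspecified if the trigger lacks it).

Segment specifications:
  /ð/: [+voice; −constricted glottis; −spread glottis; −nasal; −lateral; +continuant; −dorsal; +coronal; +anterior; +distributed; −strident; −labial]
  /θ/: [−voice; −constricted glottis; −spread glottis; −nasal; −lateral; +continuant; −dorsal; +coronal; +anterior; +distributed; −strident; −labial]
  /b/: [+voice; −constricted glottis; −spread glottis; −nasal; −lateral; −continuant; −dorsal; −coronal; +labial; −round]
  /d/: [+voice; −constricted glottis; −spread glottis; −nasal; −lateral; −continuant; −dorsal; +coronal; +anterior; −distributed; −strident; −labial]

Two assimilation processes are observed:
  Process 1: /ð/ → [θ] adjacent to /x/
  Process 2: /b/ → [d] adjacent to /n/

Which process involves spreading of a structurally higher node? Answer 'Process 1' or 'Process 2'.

Process 1: the feature that changes is [voice]; the minimal node is [voice] (depth 3).
Process 2: the features that change are [labial], [round], [coronal], [anterior], [distributed], [strident]; the minimal node is Place (depth 2).
Place (depth 2) sits above [voice] (depth 3), making Process 2 the one with the higher spreading node.

Process 2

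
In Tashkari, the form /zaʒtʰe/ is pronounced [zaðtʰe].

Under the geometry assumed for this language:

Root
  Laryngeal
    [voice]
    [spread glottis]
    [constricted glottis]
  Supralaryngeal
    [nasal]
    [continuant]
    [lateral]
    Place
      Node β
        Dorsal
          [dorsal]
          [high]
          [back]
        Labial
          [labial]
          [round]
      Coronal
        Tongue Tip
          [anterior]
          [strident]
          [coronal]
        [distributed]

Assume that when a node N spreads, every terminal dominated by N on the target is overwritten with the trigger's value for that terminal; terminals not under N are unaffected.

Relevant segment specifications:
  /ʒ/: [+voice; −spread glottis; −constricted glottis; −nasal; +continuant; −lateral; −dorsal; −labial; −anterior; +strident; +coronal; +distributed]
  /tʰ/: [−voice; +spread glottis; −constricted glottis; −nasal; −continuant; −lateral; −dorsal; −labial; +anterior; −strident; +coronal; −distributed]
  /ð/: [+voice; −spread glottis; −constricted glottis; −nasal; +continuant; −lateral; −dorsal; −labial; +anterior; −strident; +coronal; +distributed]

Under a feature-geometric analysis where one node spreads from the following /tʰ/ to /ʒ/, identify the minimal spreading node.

Feature comparison: [anterior], [strident] differ between /ʒ/ and [ð]; the remaining terminals match.
These terminals are all dominated by Tongue Tip, and no proper subconstituent of Tongue Tip covers them all; Tongue Tip is their lowest common ancestor.
Delinking /ʒ/'s Tongue Tip and associating /tʰ/'s Tongue Tip gives precisely the feature bundle of [ð].
Had Coronal or a higher node spread, [distributed] would have taken /tʰ/'s value; it stays as in /ʒ/, confirming the spreading constituent is exactly Tongue Tip.

Tongue Tip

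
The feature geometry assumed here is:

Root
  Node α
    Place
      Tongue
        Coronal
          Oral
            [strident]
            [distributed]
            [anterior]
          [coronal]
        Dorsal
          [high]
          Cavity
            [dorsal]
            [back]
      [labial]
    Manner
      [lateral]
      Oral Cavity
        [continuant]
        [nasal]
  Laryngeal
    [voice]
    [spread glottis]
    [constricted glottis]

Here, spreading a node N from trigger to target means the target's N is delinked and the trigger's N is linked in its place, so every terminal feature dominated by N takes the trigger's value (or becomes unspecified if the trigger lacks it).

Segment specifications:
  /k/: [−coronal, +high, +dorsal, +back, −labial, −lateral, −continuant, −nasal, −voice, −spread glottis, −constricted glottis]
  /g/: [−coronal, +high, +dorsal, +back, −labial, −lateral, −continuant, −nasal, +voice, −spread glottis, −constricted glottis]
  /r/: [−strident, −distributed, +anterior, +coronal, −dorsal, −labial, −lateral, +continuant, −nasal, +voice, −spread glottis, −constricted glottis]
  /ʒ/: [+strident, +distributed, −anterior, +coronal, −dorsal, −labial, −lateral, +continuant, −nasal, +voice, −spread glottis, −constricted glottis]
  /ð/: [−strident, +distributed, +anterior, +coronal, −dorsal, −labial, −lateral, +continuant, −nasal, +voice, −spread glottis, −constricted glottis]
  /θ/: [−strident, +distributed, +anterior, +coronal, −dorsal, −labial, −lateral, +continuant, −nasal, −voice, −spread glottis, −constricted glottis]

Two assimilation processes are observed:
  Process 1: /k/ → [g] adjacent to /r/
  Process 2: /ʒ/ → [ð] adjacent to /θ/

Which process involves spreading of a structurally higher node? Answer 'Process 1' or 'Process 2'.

Process 1: the feature that changes is [voice]; the minimal node is [voice] (depth 2).
Process 2 alters [anterior], [strident]; the lowest common ancestor is Oral (depth 5 from Root).
[voice] (depth 2) sits above Oral (depth 5), making Process 1 the one with the higher spreading node.

Process 1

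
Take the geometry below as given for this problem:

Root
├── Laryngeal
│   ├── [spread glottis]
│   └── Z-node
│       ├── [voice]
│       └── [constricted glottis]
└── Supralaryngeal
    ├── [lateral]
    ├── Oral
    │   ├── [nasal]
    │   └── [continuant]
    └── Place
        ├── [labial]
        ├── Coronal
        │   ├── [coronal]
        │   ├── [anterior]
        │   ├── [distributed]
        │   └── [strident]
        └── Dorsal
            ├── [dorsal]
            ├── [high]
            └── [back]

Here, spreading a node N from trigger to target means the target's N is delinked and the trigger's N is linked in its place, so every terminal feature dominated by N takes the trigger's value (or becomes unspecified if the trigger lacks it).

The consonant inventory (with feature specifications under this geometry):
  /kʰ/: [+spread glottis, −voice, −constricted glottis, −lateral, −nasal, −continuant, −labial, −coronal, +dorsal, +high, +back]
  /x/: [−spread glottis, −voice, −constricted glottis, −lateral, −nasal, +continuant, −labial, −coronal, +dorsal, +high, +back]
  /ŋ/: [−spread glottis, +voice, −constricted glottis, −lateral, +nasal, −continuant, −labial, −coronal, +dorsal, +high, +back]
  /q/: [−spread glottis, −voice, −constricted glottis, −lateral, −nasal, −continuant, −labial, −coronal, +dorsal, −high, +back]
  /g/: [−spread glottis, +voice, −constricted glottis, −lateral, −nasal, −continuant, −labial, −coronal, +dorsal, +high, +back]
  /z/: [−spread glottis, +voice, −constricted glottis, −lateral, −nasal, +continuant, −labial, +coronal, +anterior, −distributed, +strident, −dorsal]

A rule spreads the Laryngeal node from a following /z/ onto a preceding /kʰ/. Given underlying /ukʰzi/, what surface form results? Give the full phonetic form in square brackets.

Terminals under Laryngeal in this geometry: [spread glottis], [voice], [constricted glottis].
The target acquires /z/'s values for everything under Laryngeal — [−spread glottis], [+voice], [−constricted glottis] — while keeping its own [lateral], [nasal], [continuant], ….
This feature bundle is that of [g], so /ukʰzi/ surfaces as [ugzi].

[ugzi]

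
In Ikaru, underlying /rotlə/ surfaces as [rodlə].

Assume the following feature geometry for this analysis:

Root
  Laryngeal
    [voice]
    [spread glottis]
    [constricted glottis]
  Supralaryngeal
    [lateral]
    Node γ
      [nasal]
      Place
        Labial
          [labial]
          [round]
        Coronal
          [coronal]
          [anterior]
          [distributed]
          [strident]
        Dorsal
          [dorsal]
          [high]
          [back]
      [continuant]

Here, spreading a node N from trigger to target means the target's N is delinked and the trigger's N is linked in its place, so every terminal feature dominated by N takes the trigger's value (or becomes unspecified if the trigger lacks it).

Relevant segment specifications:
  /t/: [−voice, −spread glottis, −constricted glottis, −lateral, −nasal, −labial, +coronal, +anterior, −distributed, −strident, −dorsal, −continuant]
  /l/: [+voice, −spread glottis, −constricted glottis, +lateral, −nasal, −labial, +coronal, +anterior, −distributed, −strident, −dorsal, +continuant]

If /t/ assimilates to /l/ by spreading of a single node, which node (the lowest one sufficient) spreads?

/t/ and [d] differ in [voice]; every other specified feature is identical.
With a single altered terminal, the smallest constituent that could spread is that terminal — [voice].
Features on which the two segments disagree outside [voice], such as [lateral], [continuant], are unchanged — nothing dominating them spread, and [voice] is the minimal sufficient constituent.

[voice]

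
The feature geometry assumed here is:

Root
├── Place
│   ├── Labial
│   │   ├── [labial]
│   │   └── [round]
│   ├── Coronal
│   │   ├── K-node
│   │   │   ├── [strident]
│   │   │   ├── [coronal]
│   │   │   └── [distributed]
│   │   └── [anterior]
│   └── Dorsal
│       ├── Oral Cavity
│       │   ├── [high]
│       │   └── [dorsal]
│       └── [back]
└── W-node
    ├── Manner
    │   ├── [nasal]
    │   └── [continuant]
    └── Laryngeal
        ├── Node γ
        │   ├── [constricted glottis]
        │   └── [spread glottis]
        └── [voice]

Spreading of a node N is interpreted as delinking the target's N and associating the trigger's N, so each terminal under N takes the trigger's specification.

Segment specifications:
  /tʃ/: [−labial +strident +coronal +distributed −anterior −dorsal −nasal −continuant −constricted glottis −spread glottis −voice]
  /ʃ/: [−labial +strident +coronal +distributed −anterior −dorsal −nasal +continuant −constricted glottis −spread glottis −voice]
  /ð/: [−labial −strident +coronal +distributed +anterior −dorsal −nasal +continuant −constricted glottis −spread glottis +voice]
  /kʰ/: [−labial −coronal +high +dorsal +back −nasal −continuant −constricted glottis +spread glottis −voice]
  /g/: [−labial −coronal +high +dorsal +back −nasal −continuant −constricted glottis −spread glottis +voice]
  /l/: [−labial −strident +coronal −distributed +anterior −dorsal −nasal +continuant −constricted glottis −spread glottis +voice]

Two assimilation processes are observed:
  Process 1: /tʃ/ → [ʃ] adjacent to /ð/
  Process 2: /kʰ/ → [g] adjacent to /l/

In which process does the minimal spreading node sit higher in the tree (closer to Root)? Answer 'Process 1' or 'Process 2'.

In Process 1, [continuant] changes, so the minimal spreading node is [continuant] at depth 3.
Process 2: the features that change are [voice], [spread glottis]; the minimal node is Laryngeal (depth 2).
Laryngeal is closer to Root than [continuant], so Process 2 spreads the higher node.

Process 2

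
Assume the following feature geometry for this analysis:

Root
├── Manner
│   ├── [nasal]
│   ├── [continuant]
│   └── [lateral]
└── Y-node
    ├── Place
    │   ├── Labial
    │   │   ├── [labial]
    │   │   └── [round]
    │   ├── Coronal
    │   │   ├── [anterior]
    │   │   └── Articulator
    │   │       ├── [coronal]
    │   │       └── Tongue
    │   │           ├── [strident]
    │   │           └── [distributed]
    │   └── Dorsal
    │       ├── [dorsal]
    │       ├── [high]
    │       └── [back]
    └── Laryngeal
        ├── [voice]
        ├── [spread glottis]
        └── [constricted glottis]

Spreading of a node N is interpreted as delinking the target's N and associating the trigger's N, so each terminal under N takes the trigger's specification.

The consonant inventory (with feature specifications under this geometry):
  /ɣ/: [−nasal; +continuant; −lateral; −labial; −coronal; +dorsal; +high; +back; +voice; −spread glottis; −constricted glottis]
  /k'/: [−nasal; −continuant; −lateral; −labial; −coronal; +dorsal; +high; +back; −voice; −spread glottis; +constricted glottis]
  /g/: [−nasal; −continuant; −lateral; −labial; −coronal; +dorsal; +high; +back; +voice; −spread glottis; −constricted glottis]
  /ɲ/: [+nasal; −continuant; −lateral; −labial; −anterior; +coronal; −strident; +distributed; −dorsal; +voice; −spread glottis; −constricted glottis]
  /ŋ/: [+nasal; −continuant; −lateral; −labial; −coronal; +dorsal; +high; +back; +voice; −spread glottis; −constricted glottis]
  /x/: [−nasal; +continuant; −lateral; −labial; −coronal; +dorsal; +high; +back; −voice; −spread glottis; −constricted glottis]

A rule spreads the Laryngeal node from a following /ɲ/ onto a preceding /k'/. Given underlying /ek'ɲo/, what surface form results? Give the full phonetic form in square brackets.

[egɲo]

The Laryngeal node dominates the terminals [voice], [spread glottis], [constricted glottis].
Spreading Laryngeal from /ɲ/ onto /k'/ replaces those values with /ɲ/'s: [+voice], [−spread glottis], [−constricted glottis]. Features outside Laryngeal ([nasal], [continuant], [lateral], …) stay as in /k'/.
Among the inventory, only /g/ has exactly this specification, giving the surface form [egɲo].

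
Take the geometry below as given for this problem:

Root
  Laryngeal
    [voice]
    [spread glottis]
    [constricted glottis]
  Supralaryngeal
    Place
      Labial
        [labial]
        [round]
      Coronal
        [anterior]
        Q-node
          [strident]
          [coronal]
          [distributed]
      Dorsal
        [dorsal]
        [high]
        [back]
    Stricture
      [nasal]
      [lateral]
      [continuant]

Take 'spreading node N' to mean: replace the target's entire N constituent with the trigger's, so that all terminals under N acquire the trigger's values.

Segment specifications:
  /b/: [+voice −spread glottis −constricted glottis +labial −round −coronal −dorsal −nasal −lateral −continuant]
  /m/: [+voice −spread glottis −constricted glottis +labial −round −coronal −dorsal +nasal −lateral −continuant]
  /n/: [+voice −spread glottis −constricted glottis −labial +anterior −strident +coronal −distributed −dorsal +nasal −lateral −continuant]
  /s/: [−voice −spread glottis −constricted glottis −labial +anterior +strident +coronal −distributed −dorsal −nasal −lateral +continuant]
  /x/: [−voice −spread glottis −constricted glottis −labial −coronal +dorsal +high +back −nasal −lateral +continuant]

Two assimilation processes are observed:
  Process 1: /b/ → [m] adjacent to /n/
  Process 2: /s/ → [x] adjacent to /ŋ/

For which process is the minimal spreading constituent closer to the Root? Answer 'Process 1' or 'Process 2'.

Process 1 alters [nasal]; the lowest dominating node is [nasal] (depth 3 from Root).
In Process 2, [coronal], [anterior], [distributed], [strident], [dorsal], [high], [back] change, so the minimal spreading node is Place at depth 2.
Place is closer to Root than [nasal], so Process 2 spreads the higher node.

Process 2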